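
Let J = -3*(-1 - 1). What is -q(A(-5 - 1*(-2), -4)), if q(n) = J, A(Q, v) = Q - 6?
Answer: -6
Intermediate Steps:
J = 6 (J = -3*(-2) = 6)
A(Q, v) = -6 + Q
q(n) = 6
-q(A(-5 - 1*(-2), -4)) = -1*6 = -6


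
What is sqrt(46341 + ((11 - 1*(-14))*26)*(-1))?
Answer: sqrt(45691) ≈ 213.75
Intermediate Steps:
sqrt(46341 + ((11 - 1*(-14))*26)*(-1)) = sqrt(46341 + ((11 + 14)*26)*(-1)) = sqrt(46341 + (25*26)*(-1)) = sqrt(46341 + 650*(-1)) = sqrt(46341 - 650) = sqrt(45691)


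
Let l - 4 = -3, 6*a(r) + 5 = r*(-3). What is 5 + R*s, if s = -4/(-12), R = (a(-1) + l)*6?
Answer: 19/3 ≈ 6.3333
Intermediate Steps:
a(r) = -5/6 - r/2 (a(r) = -5/6 + (r*(-3))/6 = -5/6 + (-3*r)/6 = -5/6 - r/2)
l = 1 (l = 4 - 3 = 1)
R = 4 (R = ((-5/6 - 1/2*(-1)) + 1)*6 = ((-5/6 + 1/2) + 1)*6 = (-1/3 + 1)*6 = (2/3)*6 = 4)
s = 1/3 (s = -4*(-1/12) = 1/3 ≈ 0.33333)
5 + R*s = 5 + 4*(1/3) = 5 + 4/3 = 19/3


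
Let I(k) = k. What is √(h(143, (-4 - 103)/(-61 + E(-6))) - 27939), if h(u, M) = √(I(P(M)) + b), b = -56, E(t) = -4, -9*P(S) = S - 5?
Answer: √(-1062380475 + 195*I*√2115230)/195 ≈ 0.02231 + 167.15*I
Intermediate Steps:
P(S) = 5/9 - S/9 (P(S) = -(S - 5)/9 = -(-5 + S)/9 = 5/9 - S/9)
h(u, M) = √(-499/9 - M/9) (h(u, M) = √((5/9 - M/9) - 56) = √(-499/9 - M/9))
√(h(143, (-4 - 103)/(-61 + E(-6))) - 27939) = √(√(-499 - (-4 - 103)/(-61 - 4))/3 - 27939) = √(√(-499 - (-107)/(-65))/3 - 27939) = √(√(-499 - (-107)*(-1)/65)/3 - 27939) = √(√(-499 - 1*107/65)/3 - 27939) = √(√(-499 - 107/65)/3 - 27939) = √(√(-32542/65)/3 - 27939) = √((I*√2115230/65)/3 - 27939) = √(I*√2115230/195 - 27939) = √(-27939 + I*√2115230/195)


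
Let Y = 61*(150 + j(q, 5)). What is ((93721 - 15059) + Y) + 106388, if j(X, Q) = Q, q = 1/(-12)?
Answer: 194505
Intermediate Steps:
q = -1/12 ≈ -0.083333
Y = 9455 (Y = 61*(150 + 5) = 61*155 = 9455)
((93721 - 15059) + Y) + 106388 = ((93721 - 15059) + 9455) + 106388 = (78662 + 9455) + 106388 = 88117 + 106388 = 194505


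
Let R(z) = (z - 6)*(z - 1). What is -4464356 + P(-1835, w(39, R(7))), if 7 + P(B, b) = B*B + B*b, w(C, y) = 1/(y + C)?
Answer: -9874609/9 ≈ -1.0972e+6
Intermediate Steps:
R(z) = (-1 + z)*(-6 + z) (R(z) = (-6 + z)*(-1 + z) = (-1 + z)*(-6 + z))
w(C, y) = 1/(C + y)
P(B, b) = -7 + B² + B*b (P(B, b) = -7 + (B*B + B*b) = -7 + (B² + B*b) = -7 + B² + B*b)
-4464356 + P(-1835, w(39, R(7))) = -4464356 + (-7 + (-1835)² - 1835/(39 + (6 + 7² - 7*7))) = -4464356 + (-7 + 3367225 - 1835/(39 + (6 + 49 - 49))) = -4464356 + (-7 + 3367225 - 1835/(39 + 6)) = -4464356 + (-7 + 3367225 - 1835/45) = -4464356 + (-7 + 3367225 - 1835*1/45) = -4464356 + (-7 + 3367225 - 367/9) = -4464356 + 30304595/9 = -9874609/9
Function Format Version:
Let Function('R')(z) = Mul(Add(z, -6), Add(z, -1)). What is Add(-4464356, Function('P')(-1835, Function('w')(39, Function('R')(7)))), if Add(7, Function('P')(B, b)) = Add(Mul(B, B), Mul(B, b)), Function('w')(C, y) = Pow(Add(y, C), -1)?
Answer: Rational(-9874609, 9) ≈ -1.0972e+6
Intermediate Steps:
Function('R')(z) = Mul(Add(-1, z), Add(-6, z)) (Function('R')(z) = Mul(Add(-6, z), Add(-1, z)) = Mul(Add(-1, z), Add(-6, z)))
Function('w')(C, y) = Pow(Add(C, y), -1)
Function('P')(B, b) = Add(-7, Pow(B, 2), Mul(B, b)) (Function('P')(B, b) = Add(-7, Add(Mul(B, B), Mul(B, b))) = Add(-7, Add(Pow(B, 2), Mul(B, b))) = Add(-7, Pow(B, 2), Mul(B, b)))
Add(-4464356, Function('P')(-1835, Function('w')(39, Function('R')(7)))) = Add(-4464356, Add(-7, Pow(-1835, 2), Mul(-1835, Pow(Add(39, Add(6, Pow(7, 2), Mul(-7, 7))), -1)))) = Add(-4464356, Add(-7, 3367225, Mul(-1835, Pow(Add(39, Add(6, 49, -49)), -1)))) = Add(-4464356, Add(-7, 3367225, Mul(-1835, Pow(Add(39, 6), -1)))) = Add(-4464356, Add(-7, 3367225, Mul(-1835, Pow(45, -1)))) = Add(-4464356, Add(-7, 3367225, Mul(-1835, Rational(1, 45)))) = Add(-4464356, Add(-7, 3367225, Rational(-367, 9))) = Add(-4464356, Rational(30304595, 9)) = Rational(-9874609, 9)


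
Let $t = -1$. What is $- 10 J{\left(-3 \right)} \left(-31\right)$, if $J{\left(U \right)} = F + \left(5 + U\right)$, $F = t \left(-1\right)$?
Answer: $930$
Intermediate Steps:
$F = 1$ ($F = \left(-1\right) \left(-1\right) = 1$)
$J{\left(U \right)} = 6 + U$ ($J{\left(U \right)} = 1 + \left(5 + U\right) = 6 + U$)
$- 10 J{\left(-3 \right)} \left(-31\right) = - 10 \left(6 - 3\right) \left(-31\right) = \left(-10\right) 3 \left(-31\right) = \left(-30\right) \left(-31\right) = 930$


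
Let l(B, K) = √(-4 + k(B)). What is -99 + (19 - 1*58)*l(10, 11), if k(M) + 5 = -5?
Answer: -99 - 39*I*√14 ≈ -99.0 - 145.92*I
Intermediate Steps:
k(M) = -10 (k(M) = -5 - 5 = -10)
l(B, K) = I*√14 (l(B, K) = √(-4 - 10) = √(-14) = I*√14)
-99 + (19 - 1*58)*l(10, 11) = -99 + (19 - 1*58)*(I*√14) = -99 + (19 - 58)*(I*√14) = -99 - 39*I*√14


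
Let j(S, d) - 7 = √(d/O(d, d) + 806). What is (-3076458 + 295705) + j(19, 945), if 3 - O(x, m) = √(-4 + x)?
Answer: -2780746 + √(-3363 + 806*√941)/√(-3 + √941) ≈ -2.7807e+6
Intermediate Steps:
O(x, m) = 3 - √(-4 + x)
j(S, d) = 7 + √(806 + d/(3 - √(-4 + d))) (j(S, d) = 7 + √(d/(3 - √(-4 + d)) + 806) = 7 + √(806 + d/(3 - √(-4 + d))))
(-3076458 + 295705) + j(19, 945) = (-3076458 + 295705) + (7 + √((-2418 - 1*945 + 806*√(-4 + 945))/(-3 + √(-4 + 945)))) = -2780753 + (7 + √((-2418 - 945 + 806*√941)/(-3 + √941))) = -2780753 + (7 + √((-3363 + 806*√941)/(-3 + √941))) = -2780753 + (7 + √(-3363 + 806*√941)/√(-3 + √941)) = -2780746 + √(-3363 + 806*√941)/√(-3 + √941)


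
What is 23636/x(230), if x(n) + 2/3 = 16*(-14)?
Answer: -35454/337 ≈ -105.20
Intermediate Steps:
x(n) = -674/3 (x(n) = -⅔ + 16*(-14) = -⅔ - 224 = -674/3)
23636/x(230) = 23636/(-674/3) = 23636*(-3/674) = -35454/337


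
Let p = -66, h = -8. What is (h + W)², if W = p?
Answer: 5476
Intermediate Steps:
W = -66
(h + W)² = (-8 - 66)² = (-74)² = 5476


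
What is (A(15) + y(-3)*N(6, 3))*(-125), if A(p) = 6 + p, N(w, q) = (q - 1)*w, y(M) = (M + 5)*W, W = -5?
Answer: 12375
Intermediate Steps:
y(M) = -25 - 5*M (y(M) = (M + 5)*(-5) = (5 + M)*(-5) = -25 - 5*M)
N(w, q) = w*(-1 + q) (N(w, q) = (-1 + q)*w = w*(-1 + q))
(A(15) + y(-3)*N(6, 3))*(-125) = ((6 + 15) + (-25 - 5*(-3))*(6*(-1 + 3)))*(-125) = (21 + (-25 + 15)*(6*2))*(-125) = (21 - 10*12)*(-125) = (21 - 120)*(-125) = -99*(-125) = 12375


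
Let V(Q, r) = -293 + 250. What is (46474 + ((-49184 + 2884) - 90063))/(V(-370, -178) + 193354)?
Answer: -29963/64437 ≈ -0.46500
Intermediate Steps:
V(Q, r) = -43
(46474 + ((-49184 + 2884) - 90063))/(V(-370, -178) + 193354) = (46474 + ((-49184 + 2884) - 90063))/(-43 + 193354) = (46474 + (-46300 - 90063))/193311 = (46474 - 136363)*(1/193311) = -89889*1/193311 = -29963/64437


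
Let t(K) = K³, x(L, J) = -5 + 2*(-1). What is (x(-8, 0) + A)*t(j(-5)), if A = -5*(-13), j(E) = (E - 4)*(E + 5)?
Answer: 0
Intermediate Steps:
x(L, J) = -7 (x(L, J) = -5 - 2 = -7)
j(E) = (-4 + E)*(5 + E)
A = 65
(x(-8, 0) + A)*t(j(-5)) = (-7 + 65)*(-20 - 5 + (-5)²)³ = 58*(-20 - 5 + 25)³ = 58*0³ = 58*0 = 0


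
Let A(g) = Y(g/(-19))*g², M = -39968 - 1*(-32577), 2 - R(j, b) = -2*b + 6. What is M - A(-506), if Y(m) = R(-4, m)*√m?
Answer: -7391 - 239649696*√9614/361 ≈ -6.5098e+7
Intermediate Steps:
R(j, b) = -4 + 2*b (R(j, b) = 2 - (-2*b + 6) = 2 - (6 - 2*b) = 2 + (-6 + 2*b) = -4 + 2*b)
Y(m) = √m*(-4 + 2*m) (Y(m) = (-4 + 2*m)*√m = √m*(-4 + 2*m))
M = -7391 (M = -39968 + 32577 = -7391)
A(g) = 2*√19*g²*√(-g)*(-2 - g/19)/19 (A(g) = (2*√(g/(-19))*(-2 + g/(-19)))*g² = (2*√(g*(-1/19))*(-2 + g*(-1/19)))*g² = (2*√(-g/19)*(-2 - g/19))*g² = (2*(√19*√(-g)/19)*(-2 - g/19))*g² = (2*√19*√(-g)*(-2 - g/19)/19)*g² = 2*√19*g²*√(-g)*(-2 - g/19)/19)
M - A(-506) = -7391 - 2*√19*(-1*(-506))^(5/2)*(-38 - 1*(-506))/361 = -7391 - 2*√19*506^(5/2)*(-38 + 506)/361 = -7391 - 2*√19*256036*√506*468/361 = -7391 - 239649696*√9614/361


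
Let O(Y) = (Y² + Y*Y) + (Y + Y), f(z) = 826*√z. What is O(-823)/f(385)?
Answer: 676506*√385/159005 ≈ 83.482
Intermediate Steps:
O(Y) = 2*Y + 2*Y² (O(Y) = (Y² + Y²) + 2*Y = 2*Y² + 2*Y = 2*Y + 2*Y²)
O(-823)/f(385) = (2*(-823)*(1 - 823))/((826*√385)) = (2*(-823)*(-822))*(√385/318010) = 1353012*(√385/318010) = 676506*√385/159005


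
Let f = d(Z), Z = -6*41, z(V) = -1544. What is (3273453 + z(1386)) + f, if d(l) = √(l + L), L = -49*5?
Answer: 3271909 + I*√491 ≈ 3.2719e+6 + 22.159*I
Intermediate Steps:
L = -245
Z = -246
d(l) = √(-245 + l) (d(l) = √(l - 245) = √(-245 + l))
f = I*√491 (f = √(-245 - 246) = √(-491) = I*√491 ≈ 22.159*I)
(3273453 + z(1386)) + f = (3273453 - 1544) + I*√491 = 3271909 + I*√491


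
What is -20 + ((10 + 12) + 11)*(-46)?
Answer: -1538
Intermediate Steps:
-20 + ((10 + 12) + 11)*(-46) = -20 + (22 + 11)*(-46) = -20 + 33*(-46) = -20 - 1518 = -1538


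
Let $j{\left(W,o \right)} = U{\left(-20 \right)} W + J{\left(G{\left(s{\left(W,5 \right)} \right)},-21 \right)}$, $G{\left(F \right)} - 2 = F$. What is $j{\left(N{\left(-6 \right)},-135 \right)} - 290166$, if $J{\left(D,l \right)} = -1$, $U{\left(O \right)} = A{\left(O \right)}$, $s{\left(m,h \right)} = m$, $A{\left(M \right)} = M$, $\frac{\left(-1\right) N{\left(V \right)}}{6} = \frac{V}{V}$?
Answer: $-290047$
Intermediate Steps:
$N{\left(V \right)} = -6$ ($N{\left(V \right)} = - 6 \frac{V}{V} = \left(-6\right) 1 = -6$)
$U{\left(O \right)} = O$
$G{\left(F \right)} = 2 + F$
$j{\left(W,o \right)} = -1 - 20 W$ ($j{\left(W,o \right)} = - 20 W - 1 = -1 - 20 W$)
$j{\left(N{\left(-6 \right)},-135 \right)} - 290166 = \left(-1 - -120\right) - 290166 = \left(-1 + 120\right) - 290166 = 119 - 290166 = -290047$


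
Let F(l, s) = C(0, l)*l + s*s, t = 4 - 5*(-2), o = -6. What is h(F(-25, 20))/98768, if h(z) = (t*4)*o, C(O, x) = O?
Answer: -21/6173 ≈ -0.0034019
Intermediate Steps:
t = 14 (t = 4 + 10 = 14)
F(l, s) = s**2 (F(l, s) = 0*l + s*s = 0 + s**2 = s**2)
h(z) = -336 (h(z) = (14*4)*(-6) = 56*(-6) = -336)
h(F(-25, 20))/98768 = -336/98768 = -336*1/98768 = -21/6173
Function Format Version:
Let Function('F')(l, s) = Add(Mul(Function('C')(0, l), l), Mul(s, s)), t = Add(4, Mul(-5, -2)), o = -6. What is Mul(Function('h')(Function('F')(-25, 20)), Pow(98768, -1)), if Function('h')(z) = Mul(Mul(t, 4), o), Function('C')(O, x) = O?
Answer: Rational(-21, 6173) ≈ -0.0034019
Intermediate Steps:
t = 14 (t = Add(4, 10) = 14)
Function('F')(l, s) = Pow(s, 2) (Function('F')(l, s) = Add(Mul(0, l), Mul(s, s)) = Add(0, Pow(s, 2)) = Pow(s, 2))
Function('h')(z) = -336 (Function('h')(z) = Mul(Mul(14, 4), -6) = Mul(56, -6) = -336)
Mul(Function('h')(Function('F')(-25, 20)), Pow(98768, -1)) = Mul(-336, Pow(98768, -1)) = Mul(-336, Rational(1, 98768)) = Rational(-21, 6173)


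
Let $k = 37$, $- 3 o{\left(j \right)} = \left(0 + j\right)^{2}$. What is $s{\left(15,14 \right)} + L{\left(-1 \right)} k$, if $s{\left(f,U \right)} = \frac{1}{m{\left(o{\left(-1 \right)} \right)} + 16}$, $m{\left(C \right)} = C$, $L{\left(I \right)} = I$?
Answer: $- \frac{1736}{47} \approx -36.936$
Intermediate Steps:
$o{\left(j \right)} = - \frac{j^{2}}{3}$ ($o{\left(j \right)} = - \frac{\left(0 + j\right)^{2}}{3} = - \frac{j^{2}}{3}$)
$s{\left(f,U \right)} = \frac{3}{47}$ ($s{\left(f,U \right)} = \frac{1}{- \frac{\left(-1\right)^{2}}{3} + 16} = \frac{1}{\left(- \frac{1}{3}\right) 1 + 16} = \frac{1}{- \frac{1}{3} + 16} = \frac{1}{\frac{47}{3}} = \frac{3}{47}$)
$s{\left(15,14 \right)} + L{\left(-1 \right)} k = \frac{3}{47} - 37 = - \frac{1736}{47}$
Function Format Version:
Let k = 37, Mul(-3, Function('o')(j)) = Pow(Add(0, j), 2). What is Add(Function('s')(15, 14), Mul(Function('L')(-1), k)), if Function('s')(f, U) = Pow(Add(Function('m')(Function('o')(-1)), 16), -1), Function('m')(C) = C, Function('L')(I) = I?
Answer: Rational(-1736, 47) ≈ -36.936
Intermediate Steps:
Function('o')(j) = Mul(Rational(-1, 3), Pow(j, 2)) (Function('o')(j) = Mul(Rational(-1, 3), Pow(Add(0, j), 2)) = Mul(Rational(-1, 3), Pow(j, 2)))
Function('s')(f, U) = Rational(3, 47) (Function('s')(f, U) = Pow(Add(Mul(Rational(-1, 3), Pow(-1, 2)), 16), -1) = Pow(Add(Mul(Rational(-1, 3), 1), 16), -1) = Pow(Add(Rational(-1, 3), 16), -1) = Pow(Rational(47, 3), -1) = Rational(3, 47))
Add(Function('s')(15, 14), Mul(Function('L')(-1), k)) = Add(Rational(3, 47), Mul(-1, 37)) = Add(Rational(3, 47), -37) = Rational(-1736, 47)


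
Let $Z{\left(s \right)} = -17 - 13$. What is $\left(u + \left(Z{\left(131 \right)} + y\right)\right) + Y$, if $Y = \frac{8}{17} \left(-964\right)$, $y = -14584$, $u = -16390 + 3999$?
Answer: $- \frac{466797}{17} \approx -27459.0$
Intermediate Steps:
$u = -12391$
$Z{\left(s \right)} = -30$ ($Z{\left(s \right)} = -17 - 13 = -30$)
$Y = - \frac{7712}{17}$ ($Y = 8 \cdot \frac{1}{17} \left(-964\right) = \frac{8}{17} \left(-964\right) = - \frac{7712}{17} \approx -453.65$)
$\left(u + \left(Z{\left(131 \right)} + y\right)\right) + Y = \left(-12391 - 14614\right) - \frac{7712}{17} = -27005 - \frac{7712}{17} = - \frac{466797}{17}$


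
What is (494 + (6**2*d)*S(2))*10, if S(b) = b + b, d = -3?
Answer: 620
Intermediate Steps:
S(b) = 2*b
(494 + (6**2*d)*S(2))*10 = (494 + (6**2*(-3))*(2*2))*10 = (494 + (36*(-3))*4)*10 = (494 - 108*4)*10 = (494 - 432)*10 = 62*10 = 620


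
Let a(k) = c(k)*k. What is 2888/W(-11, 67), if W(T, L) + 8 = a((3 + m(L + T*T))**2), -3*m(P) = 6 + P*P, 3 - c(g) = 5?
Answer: -12996/1248986317 ≈ -1.0405e-5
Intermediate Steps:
c(g) = -2 (c(g) = 3 - 1*5 = 3 - 5 = -2)
m(P) = -2 - P**2/3 (m(P) = -(6 + P*P)/3 = -(6 + P**2)/3 = -2 - P**2/3)
a(k) = -2*k
W(T, L) = -8 - 2*(1 - (L + T**2)**2/3)**2 (W(T, L) = -8 - 2*(3 + (-2 - (L + T*T)**2/3))**2 = -8 - 2*(3 + (-2 - (L + T**2)**2/3))**2 = -8 - 2*(1 - (L + T**2)**2/3)**2)
2888/W(-11, 67) = 2888/(-8 - 2*(-3 + (67 + (-11)**2)**2)**2/9) = 2888/(-8 - 2*(-3 + (67 + 121)**2)**2/9) = 2888/(-8 - 2*(-3 + 188**2)**2/9) = 2888/(-8 - 2*(-3 + 35344)**2/9) = 2888/(-8 - 2/9*35341**2) = 2888/(-8 - 2/9*1248986281) = 2888/(-8 - 2497972562/9) = 2888/(-2497972634/9) = 2888*(-9/2497972634) = -12996/1248986317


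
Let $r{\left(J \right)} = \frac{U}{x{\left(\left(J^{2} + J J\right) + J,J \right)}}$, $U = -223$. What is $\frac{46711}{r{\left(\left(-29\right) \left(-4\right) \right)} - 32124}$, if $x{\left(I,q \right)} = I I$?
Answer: $- \frac{4874711807632}{3352427524777} \approx -1.4541$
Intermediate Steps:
$x{\left(I,q \right)} = I^{2}$
$r{\left(J \right)} = - \frac{223}{\left(J + 2 J^{2}\right)^{2}}$ ($r{\left(J \right)} = - \frac{223}{\left(\left(J^{2} + J J\right) + J\right)^{2}} = - \frac{223}{\left(\left(J^{2} + J^{2}\right) + J\right)^{2}} = - \frac{223}{\left(2 J^{2} + J\right)^{2}} = - \frac{223}{\left(J + 2 J^{2}\right)^{2}}$)
$\frac{46711}{r{\left(\left(-29\right) \left(-4\right) \right)} - 32124} = \frac{46711}{- \frac{223}{13456 \left(1 + 2 \left(\left(-29\right) \left(-4\right)\right)\right)^{2}} - 32124} = \frac{46711}{- \frac{223}{13456 \left(1 + 2 \cdot 116\right)^{2}} - 32124} = \frac{46711}{\left(-223\right) \frac{1}{13456} \frac{1}{\left(1 + 232\right)^{2}} - 32124} = \frac{46711}{\left(-223\right) \frac{1}{13456} \cdot \frac{1}{54289} - 32124} = \frac{46711}{- \frac{223}{730512784} - 32124} = \frac{46711}{- \frac{23466992673439}{730512784}} = 46711 \left(- \frac{730512784}{23466992673439}\right) = - \frac{4874711807632}{3352427524777}$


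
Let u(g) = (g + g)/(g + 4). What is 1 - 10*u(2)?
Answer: -17/3 ≈ -5.6667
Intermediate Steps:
u(g) = 2*g/(4 + g) (u(g) = (2*g)/(4 + g) = 2*g/(4 + g))
1 - 10*u(2) = 1 - 20*2/(4 + 2) = 1 - 20*2/6 = 1 - 10*2/3 = 1 - 20/3 = -17/3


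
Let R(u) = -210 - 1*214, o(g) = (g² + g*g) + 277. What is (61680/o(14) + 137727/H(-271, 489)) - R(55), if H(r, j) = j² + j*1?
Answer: 9204233147/17811010 ≈ 516.77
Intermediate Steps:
H(r, j) = j + j² (H(r, j) = j² + j = j + j²)
o(g) = 277 + 2*g² (o(g) = (g² + g²) + 277 = 2*g² + 277 = 277 + 2*g²)
R(u) = -424 (R(u) = -210 - 214 = -424)
(61680/o(14) + 137727/H(-271, 489)) - R(55) = (61680/(277 + 2*14²) + 137727/((489*(1 + 489)))) - 1*(-424) = (61680/(277 + 2*196) + 137727/((489*490))) + 424 = (61680/(277 + 392) + 137727/239610) + 424 = (61680/669 + 137727*(1/239610)) + 424 = (61680*(1/669) + 45909/79870) + 424 = (20560/223 + 45909/79870) + 424 = 1652364907/17811010 + 424 = 9204233147/17811010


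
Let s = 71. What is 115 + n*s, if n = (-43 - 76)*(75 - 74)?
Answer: -8334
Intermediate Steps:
n = -119 (n = -119*1 = -119)
115 + n*s = 115 - 119*71 = 115 - 8449 = -8334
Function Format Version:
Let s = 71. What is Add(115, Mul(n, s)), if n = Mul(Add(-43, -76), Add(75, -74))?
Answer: -8334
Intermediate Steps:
n = -119 (n = Mul(-119, 1) = -119)
Add(115, Mul(n, s)) = Add(115, Mul(-119, 71)) = Add(115, -8449) = -8334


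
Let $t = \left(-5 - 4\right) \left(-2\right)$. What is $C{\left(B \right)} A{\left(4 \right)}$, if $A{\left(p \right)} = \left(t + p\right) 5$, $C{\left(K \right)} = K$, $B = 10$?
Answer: $1100$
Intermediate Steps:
$t = 18$ ($t = \left(-9\right) \left(-2\right) = 18$)
$A{\left(p \right)} = 90 + 5 p$ ($A{\left(p \right)} = \left(18 + p\right) 5 = 90 + 5 p$)
$C{\left(B \right)} A{\left(4 \right)} = 10 \left(90 + 5 \cdot 4\right) = 10 \left(90 + 20\right) = 10 \cdot 110 = 1100$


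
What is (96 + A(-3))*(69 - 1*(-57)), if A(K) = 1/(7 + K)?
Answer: 24255/2 ≈ 12128.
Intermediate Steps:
(96 + A(-3))*(69 - 1*(-57)) = (96 + 1/(7 - 3))*(69 - 1*(-57)) = (96 + 1/4)*(69 + 57) = (96 + ¼)*126 = (385/4)*126 = 24255/2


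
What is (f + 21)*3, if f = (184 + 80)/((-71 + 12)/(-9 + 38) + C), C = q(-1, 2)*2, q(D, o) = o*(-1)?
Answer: -11943/175 ≈ -68.246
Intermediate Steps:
q(D, o) = -o
C = -4 (C = -1*2*2 = -2*2 = -4)
f = -7656/175 (f = (184 + 80)/((-71 + 12)/(-9 + 38) - 4) = 264/(-59/29 - 4) = 264/(-175/29) = 264*(-29/175) = -7656/175 ≈ -43.749)
(f + 21)*3 = (-7656/175 + 21)*3 = -3981/175*3 = -11943/175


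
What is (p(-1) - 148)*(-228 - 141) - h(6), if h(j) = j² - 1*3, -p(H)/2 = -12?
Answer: 45723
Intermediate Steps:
p(H) = 24 (p(H) = -2*(-12) = 24)
h(j) = -3 + j² (h(j) = j² - 3 = -3 + j²)
(p(-1) - 148)*(-228 - 141) - h(6) = (24 - 148)*(-228 - 141) - (-3 + 6²) = -124*(-369) - (-3 + 36) = 45756 - 1*33 = 45756 - 33 = 45723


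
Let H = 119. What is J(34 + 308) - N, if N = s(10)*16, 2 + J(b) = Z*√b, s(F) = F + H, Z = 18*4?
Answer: -2066 + 216*√38 ≈ -734.49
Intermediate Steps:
Z = 72
s(F) = 119 + F (s(F) = F + 119 = 119 + F)
J(b) = -2 + 72*√b
N = 2064 (N = (119 + 10)*16 = 129*16 = 2064)
J(34 + 308) - N = (-2 + 72*√(34 + 308)) - 1*2064 = (-2 + 72*√342) - 2064 = (-2 + 72*(3*√38)) - 2064 = (-2 + 216*√38) - 2064 = -2066 + 216*√38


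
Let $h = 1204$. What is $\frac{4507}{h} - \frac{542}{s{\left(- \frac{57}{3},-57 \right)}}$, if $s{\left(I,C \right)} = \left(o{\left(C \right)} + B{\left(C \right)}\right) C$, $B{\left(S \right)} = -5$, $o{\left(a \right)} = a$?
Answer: $\frac{7637585}{2127468} \approx 3.59$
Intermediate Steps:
$s{\left(I,C \right)} = C \left(-5 + C\right)$ ($s{\left(I,C \right)} = \left(C - 5\right) C = \left(-5 + C\right) C = C \left(-5 + C\right)$)
$\frac{4507}{h} - \frac{542}{s{\left(- \frac{57}{3},-57 \right)}} = \frac{4507}{1204} - \frac{542}{\left(-57\right) \left(-5 - 57\right)} = 4507 \cdot \frac{1}{1204} - \frac{542}{\left(-57\right) \left(-62\right)} = \frac{4507}{1204} - \frac{542}{3534} = \frac{4507}{1204} - \frac{271}{1767} = \frac{7637585}{2127468}$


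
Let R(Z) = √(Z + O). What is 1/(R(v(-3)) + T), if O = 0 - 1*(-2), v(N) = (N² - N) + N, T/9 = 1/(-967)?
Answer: 8703/10285898 + 935089*√11/10285898 ≈ 0.30236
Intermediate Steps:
T = -9/967 (T = 9/(-967) = 9*(-1/967) = -9/967 ≈ -0.0093071)
v(N) = N²
O = 2 (O = 0 + 2 = 2)
R(Z) = √(2 + Z) (R(Z) = √(Z + 2) = √(2 + Z))
1/(R(v(-3)) + T) = 1/(√(2 + (-3)²) - 9/967) = 1/(√(2 + 9) - 9/967) = 1/(√11 - 9/967) = 1/(-9/967 + √11)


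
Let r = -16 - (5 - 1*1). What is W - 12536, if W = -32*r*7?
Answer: -8056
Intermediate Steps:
r = -20 (r = -16 - (5 - 1) = -16 - 1*4 = -16 - 4 = -20)
W = 4480 (W = -32*(-20)*7 = 640*7 = 4480)
W - 12536 = 4480 - 12536 = -8056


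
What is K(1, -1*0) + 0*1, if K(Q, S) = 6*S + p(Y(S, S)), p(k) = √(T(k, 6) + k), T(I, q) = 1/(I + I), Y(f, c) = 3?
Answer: √114/6 ≈ 1.7795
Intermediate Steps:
T(I, q) = 1/(2*I)
p(k) = √(k + 1/(2*k)) (p(k) = √(1/(2*k) + k) = √(k + 1/(2*k)))
K(Q, S) = 6*S + √114/6 (K(Q, S) = 6*S + √(2/3 + 4*3)/2 = 6*S + √(2*(⅓) + 12)/2 = 6*S + √(⅔ + 12)/2 = 6*S + √(38/3)/2 = 6*S + (√114/3)/2 = 6*S + √114/6)
K(1, -1*0) + 0*1 = (6*(-1*0) + √114/6) + 0*1 = (6*0 + √114/6) + 0 = (0 + √114/6) + 0 = √114/6 + 0 = √114/6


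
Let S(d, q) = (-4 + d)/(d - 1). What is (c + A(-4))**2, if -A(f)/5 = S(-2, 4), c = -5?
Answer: 225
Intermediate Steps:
S(d, q) = (-4 + d)/(-1 + d)
A(f) = -10 (A(f) = -5*(-4 - 2)/(-1 - 2) = -5*(-6)/(-3) = -(-5)*(-6)/3 = -5*2 = -10)
(c + A(-4))**2 = (-5 - 10)**2 = (-15)**2 = 225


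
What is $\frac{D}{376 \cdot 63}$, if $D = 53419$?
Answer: $\frac{53419}{23688} \approx 2.2551$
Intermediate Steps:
$\frac{D}{376 \cdot 63} = \frac{53419}{376 \cdot 63} = \frac{53419}{23688}$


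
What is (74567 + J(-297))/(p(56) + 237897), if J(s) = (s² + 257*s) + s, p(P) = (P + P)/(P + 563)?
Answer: 10665370/29451671 ≈ 0.36213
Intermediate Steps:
p(P) = 2*P/(563 + P) (p(P) = (2*P)/(563 + P) = 2*P/(563 + P))
J(s) = s² + 258*s
(74567 + J(-297))/(p(56) + 237897) = (74567 - 297*(258 - 297))/(2*56/(563 + 56) + 237897) = (74567 - 297*(-39))/(2*56/619 + 237897) = (74567 + 11583)/(2*56*(1/619) + 237897) = 86150/(112/619 + 237897) = 86150/(147258355/619) = 86150*(619/147258355) = 10665370/29451671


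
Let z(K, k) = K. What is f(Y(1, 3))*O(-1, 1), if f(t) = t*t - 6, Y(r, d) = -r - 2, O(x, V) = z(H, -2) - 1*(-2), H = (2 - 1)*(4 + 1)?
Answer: 21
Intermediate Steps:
H = 5 (H = 1*5 = 5)
O(x, V) = 7 (O(x, V) = 5 - 1*(-2) = 5 + 2 = 7)
Y(r, d) = -2 - r
f(t) = -6 + t² (f(t) = t² - 6 = -6 + t²)
f(Y(1, 3))*O(-1, 1) = (-6 + (-2 - 1*1)²)*7 = (-6 + (-2 - 1)²)*7 = (-6 + (-3)²)*7 = (-6 + 9)*7 = 3*7 = 21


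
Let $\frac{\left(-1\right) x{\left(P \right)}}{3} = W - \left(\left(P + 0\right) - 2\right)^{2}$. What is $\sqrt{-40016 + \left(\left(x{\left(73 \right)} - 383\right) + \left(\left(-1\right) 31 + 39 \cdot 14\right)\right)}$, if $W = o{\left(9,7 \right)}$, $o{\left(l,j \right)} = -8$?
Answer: $i \sqrt{24737} \approx 157.28 i$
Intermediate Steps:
$W = -8$
$x{\left(P \right)} = 24 + 3 \left(-2 + P\right)^{2}$ ($x{\left(P \right)} = - 3 \left(-8 - \left(\left(P + 0\right) - 2\right)^{2}\right) = - 3 \left(-8 - \left(P - 2\right)^{2}\right) = - 3 \left(-8 - \left(-2 + P\right)^{2}\right) = 24 + 3 \left(-2 + P\right)^{2}$)
$\sqrt{-40016 + \left(\left(x{\left(73 \right)} - 383\right) + \left(\left(-1\right) 31 + 39 \cdot 14\right)\right)} = \sqrt{-40016 + \left(\left(\left(24 + 3 \left(-2 + 73\right)^{2}\right) - 383\right) + \left(\left(-1\right) 31 + 39 \cdot 14\right)\right)} = \sqrt{-40016 + \left(\left(\left(24 + 3 \cdot 71^{2}\right) - 383\right) + \left(-31 + 546\right)\right)} = \sqrt{-40016 + \left(\left(\left(24 + 3 \cdot 5041\right) - 383\right) + 515\right)} = \sqrt{-40016 + \left(\left(\left(24 + 15123\right) - 383\right) + 515\right)} = \sqrt{-40016 + \left(\left(15147 - 383\right) + 515\right)} = \sqrt{-40016 + \left(14764 + 515\right)} = \sqrt{-40016 + 15279} = \sqrt{-24737} = i \sqrt{24737}$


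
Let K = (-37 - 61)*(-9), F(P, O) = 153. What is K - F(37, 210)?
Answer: 729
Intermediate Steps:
K = 882 (K = -98*(-9) = 882)
K - F(37, 210) = 882 - 1*153 = 882 - 153 = 729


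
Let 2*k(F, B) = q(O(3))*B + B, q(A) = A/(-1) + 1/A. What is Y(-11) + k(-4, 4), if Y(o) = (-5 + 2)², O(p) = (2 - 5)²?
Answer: -61/9 ≈ -6.7778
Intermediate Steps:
O(p) = 9 (O(p) = (-3)² = 9)
q(A) = 1/A - A (q(A) = A*(-1) + 1/A = -A + 1/A = 1/A - A)
Y(o) = 9 (Y(o) = (-3)² = 9)
k(F, B) = -71*B/18 (k(F, B) = ((1/9 - 1*9)*B + B)/2 = ((⅑ - 9)*B + B)/2 = (-80*B/9 + B)/2 = (-71*B/9)/2 = -71*B/18)
Y(-11) + k(-4, 4) = 9 - 71/18*4 = 9 - 142/9 = -61/9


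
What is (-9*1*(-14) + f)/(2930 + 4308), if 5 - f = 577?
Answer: -223/3619 ≈ -0.061619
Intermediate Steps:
f = -572 (f = 5 - 1*577 = 5 - 577 = -572)
(-9*1*(-14) + f)/(2930 + 4308) = (-9*1*(-14) - 572)/(2930 + 4308) = (-9*(-14) - 572)/7238 = (126 - 572)*(1/7238) = -446*1/7238 = -223/3619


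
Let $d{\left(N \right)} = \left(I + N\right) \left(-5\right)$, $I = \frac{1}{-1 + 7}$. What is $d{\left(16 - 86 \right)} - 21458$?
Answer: $- \frac{126653}{6} \approx -21109.0$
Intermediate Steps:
$I = \frac{1}{6} \approx 0.16667$
$d{\left(N \right)} = - \frac{5}{6} - 5 N$ ($d{\left(N \right)} = \left(\frac{1}{6} + N\right) \left(-5\right) = - \frac{5}{6} - 5 N$)
$d{\left(16 - 86 \right)} - 21458 = \left(- \frac{5}{6} - 5 \left(16 - 86\right)\right) - 21458 = \left(- \frac{5}{6} - -350\right) - 21458 = \left(- \frac{5}{6} + 350\right) - 21458 = \frac{2095}{6} - 21458 = - \frac{126653}{6}$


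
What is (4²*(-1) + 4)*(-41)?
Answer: 492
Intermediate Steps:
(4²*(-1) + 4)*(-41) = (16*(-1) + 4)*(-41) = (-16 + 4)*(-41) = -12*(-41) = 492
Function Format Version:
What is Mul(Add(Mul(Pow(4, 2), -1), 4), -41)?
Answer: 492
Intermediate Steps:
Mul(Add(Mul(Pow(4, 2), -1), 4), -41) = Mul(Add(Mul(16, -1), 4), -41) = Mul(Add(-16, 4), -41) = Mul(-12, -41) = 492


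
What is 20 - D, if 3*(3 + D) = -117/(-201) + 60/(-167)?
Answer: 256516/11189 ≈ 22.926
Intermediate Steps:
D = -32736/11189 (D = -3 + (-117/(-201) + 60/(-167))/3 = -3 + (-117*(-1/201) + 60*(-1/167))/3 = -3 + (39/67 - 60/167)/3 = -3 + (⅓)*(2493/11189) = -3 + 831/11189 = -32736/11189 ≈ -2.9257)
20 - D = 20 - 1*(-32736/11189) = 20 + 32736/11189 = 256516/11189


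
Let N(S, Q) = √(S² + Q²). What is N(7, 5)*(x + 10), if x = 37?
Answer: 47*√74 ≈ 404.31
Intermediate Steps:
N(S, Q) = √(Q² + S²)
N(7, 5)*(x + 10) = √(5² + 7²)*(37 + 10) = √(25 + 49)*47 = √74*47 = 47*√74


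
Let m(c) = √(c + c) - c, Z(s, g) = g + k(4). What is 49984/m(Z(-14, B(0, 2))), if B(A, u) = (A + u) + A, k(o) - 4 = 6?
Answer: -24992/5 - 12496*√6/15 ≈ -7039.0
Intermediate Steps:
k(o) = 10 (k(o) = 4 + 6 = 10)
B(A, u) = u + 2*A
Z(s, g) = 10 + g (Z(s, g) = g + 10 = 10 + g)
m(c) = -c + √2*√c (m(c) = √(2*c) - c = √2*√c - c = -c + √2*√c)
49984/m(Z(-14, B(0, 2))) = 49984/(-(10 + (2 + 2*0)) + √2*√(10 + (2 + 2*0))) = 49984/(-(10 + (2 + 0)) + √2*√(10 + (2 + 0))) = 49984/(-(10 + 2) + √2*√(10 + 2)) = 49984/(-1*12 + √2*√12) = 49984/(-12 + √2*(2*√3)) = 49984/(-12 + 2*√6)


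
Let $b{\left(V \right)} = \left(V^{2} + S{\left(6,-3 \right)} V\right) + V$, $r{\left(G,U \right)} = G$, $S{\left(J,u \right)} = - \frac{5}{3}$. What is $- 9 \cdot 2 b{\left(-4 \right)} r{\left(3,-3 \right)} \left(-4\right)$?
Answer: $4032$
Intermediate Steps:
$S{\left(J,u \right)} = - \frac{5}{3}$ ($S{\left(J,u \right)} = \left(-5\right) \frac{1}{3} = - \frac{5}{3}$)
$b{\left(V \right)} = V^{2} - \frac{2 V}{3}$ ($b{\left(V \right)} = \left(V^{2} - \frac{5 V}{3}\right) + V = V^{2} - \frac{2 V}{3}$)
$- 9 \cdot 2 b{\left(-4 \right)} r{\left(3,-3 \right)} \left(-4\right) = - 9 \cdot 2 \cdot \frac{1}{3} \left(-4\right) \left(-2 + 3 \left(-4\right)\right) 3 \left(-4\right) = - 9 \cdot 2 \cdot \frac{1}{3} \left(-4\right) \left(-2 - 12\right) 3 \left(-4\right) = - 9 \cdot 2 \cdot \frac{1}{3} \left(-4\right) \left(-14\right) 3 \left(-4\right) = - 9 \cdot 2 \cdot \frac{56}{3} \cdot 3 \left(-4\right) = - 9 \cdot \frac{112}{3} \cdot 3 \left(-4\right) = \left(-9\right) 112 \left(-4\right) = \left(-1008\right) \left(-4\right) = 4032$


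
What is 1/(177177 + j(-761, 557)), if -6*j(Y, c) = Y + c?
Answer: 1/177211 ≈ 5.6430e-6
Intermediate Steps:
j(Y, c) = -Y/6 - c/6 (j(Y, c) = -(Y + c)/6 = -Y/6 - c/6)
1/(177177 + j(-761, 557)) = 1/(177177 + (-⅙*(-761) - ⅙*557)) = 1/(177177 + (761/6 - 557/6)) = 1/(177177 + 34) = 1/177211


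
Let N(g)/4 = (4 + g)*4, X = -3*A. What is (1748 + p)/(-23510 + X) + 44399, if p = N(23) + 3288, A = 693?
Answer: 1136120543/25589 ≈ 44399.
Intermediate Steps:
X = -2079 (X = -3*693 = -2079)
N(g) = 64 + 16*g (N(g) = 4*((4 + g)*4) = 4*(16 + 4*g) = 64 + 16*g)
p = 3720 (p = (64 + 16*23) + 3288 = (64 + 368) + 3288 = 432 + 3288 = 3720)
(1748 + p)/(-23510 + X) + 44399 = (1748 + 3720)/(-23510 - 2079) + 44399 = 5468/(-25589) + 44399 = 5468*(-1/25589) + 44399 = -5468/25589 + 44399 = 1136120543/25589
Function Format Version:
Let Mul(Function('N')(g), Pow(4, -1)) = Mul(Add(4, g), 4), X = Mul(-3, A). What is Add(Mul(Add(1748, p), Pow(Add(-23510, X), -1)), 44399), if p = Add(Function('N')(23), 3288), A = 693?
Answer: Rational(1136120543, 25589) ≈ 44399.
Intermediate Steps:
X = -2079 (X = Mul(-3, 693) = -2079)
Function('N')(g) = Add(64, Mul(16, g)) (Function('N')(g) = Mul(4, Mul(Add(4, g), 4)) = Mul(4, Add(16, Mul(4, g))) = Add(64, Mul(16, g)))
p = 3720 (p = Add(Add(64, Mul(16, 23)), 3288) = Add(Add(64, 368), 3288) = Add(432, 3288) = 3720)
Add(Mul(Add(1748, p), Pow(Add(-23510, X), -1)), 44399) = Add(Mul(Add(1748, 3720), Pow(Add(-23510, -2079), -1)), 44399) = Add(Mul(5468, Pow(-25589, -1)), 44399) = Add(Mul(5468, Rational(-1, 25589)), 44399) = Add(Rational(-5468, 25589), 44399) = Rational(1136120543, 25589)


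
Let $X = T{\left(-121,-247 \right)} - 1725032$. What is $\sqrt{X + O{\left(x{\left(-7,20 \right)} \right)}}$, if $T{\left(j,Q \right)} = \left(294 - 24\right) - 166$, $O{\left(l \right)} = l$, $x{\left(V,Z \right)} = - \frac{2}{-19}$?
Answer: $\frac{i \sqrt{622698970}}{19} \approx 1313.4 i$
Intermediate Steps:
$x{\left(V,Z \right)} = \frac{2}{19}$ ($x{\left(V,Z \right)} = \left(-2\right) \left(- \frac{1}{19}\right) = \frac{2}{19}$)
$T{\left(j,Q \right)} = 104$ ($T{\left(j,Q \right)} = 270 - 166 = 104$)
$X = -1724928$ ($X = 104 - 1725032 = -1724928$)
$\sqrt{X + O{\left(x{\left(-7,20 \right)} \right)}} = \sqrt{-1724928 + \frac{2}{19}} = \sqrt{- \frac{32773630}{19}} = \frac{i \sqrt{622698970}}{19}$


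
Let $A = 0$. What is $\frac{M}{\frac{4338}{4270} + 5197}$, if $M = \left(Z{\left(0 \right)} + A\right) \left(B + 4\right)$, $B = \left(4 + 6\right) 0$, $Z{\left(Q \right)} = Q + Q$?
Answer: $0$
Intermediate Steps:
$Z{\left(Q \right)} = 2 Q$
$B = 0$ ($B = 10 \cdot 0 = 0$)
$M = 0$ ($M = \left(2 \cdot 0 + 0\right) \left(0 + 4\right) = \left(0 + 0\right) 4 = 0 \cdot 4 = 0$)
$\frac{M}{\frac{4338}{4270} + 5197} = \frac{0}{\frac{4338}{4270} + 5197} = \frac{0}{4338 \cdot \frac{1}{4270} + 5197} = \frac{0}{\frac{2169}{2135} + 5197} = \frac{0}{\frac{11097764}{2135}} = 0 \cdot \frac{2135}{11097764} = 0$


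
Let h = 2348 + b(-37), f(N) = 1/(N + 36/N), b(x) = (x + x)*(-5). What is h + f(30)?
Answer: 424013/156 ≈ 2718.0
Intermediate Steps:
b(x) = -10*x (b(x) = (2*x)*(-5) = -10*x)
h = 2718 (h = 2348 - 10*(-37) = 2348 + 370 = 2718)
h + f(30) = 2718 + 30/(36 + 30²) = 2718 + 30/(36 + 900) = 2718 + 30/936 = 2718 + 30*(1/936) = 2718 + 5/156 = 424013/156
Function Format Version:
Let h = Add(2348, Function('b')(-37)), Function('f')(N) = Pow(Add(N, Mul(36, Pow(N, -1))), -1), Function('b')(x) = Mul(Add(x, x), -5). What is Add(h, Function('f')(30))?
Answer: Rational(424013, 156) ≈ 2718.0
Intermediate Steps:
Function('b')(x) = Mul(-10, x) (Function('b')(x) = Mul(Mul(2, x), -5) = Mul(-10, x))
h = 2718 (h = Add(2348, Mul(-10, -37)) = Add(2348, 370) = 2718)
Add(h, Function('f')(30)) = Add(2718, Mul(30, Pow(Add(36, Pow(30, 2)), -1))) = Add(2718, Mul(30, Pow(Add(36, 900), -1))) = Add(2718, Mul(30, Pow(936, -1))) = Add(2718, Mul(30, Rational(1, 936))) = Add(2718, Rational(5, 156)) = Rational(424013, 156)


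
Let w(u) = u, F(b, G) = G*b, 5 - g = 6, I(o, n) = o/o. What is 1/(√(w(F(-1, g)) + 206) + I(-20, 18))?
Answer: -1/206 + 3*√23/206 ≈ 0.064988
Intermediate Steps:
I(o, n) = 1
g = -1 (g = 5 - 1*6 = 5 - 6 = -1)
1/(√(w(F(-1, g)) + 206) + I(-20, 18)) = 1/(√(-1*(-1) + 206) + 1) = 1/(√(1 + 206) + 1) = 1/(√207 + 1) = 1/(3*√23 + 1) = 1/(1 + 3*√23)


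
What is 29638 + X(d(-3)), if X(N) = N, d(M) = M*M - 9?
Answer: 29638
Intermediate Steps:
d(M) = -9 + M**2 (d(M) = M**2 - 9 = -9 + M**2)
29638 + X(d(-3)) = 29638 + (-9 + (-3)**2) = 29638 + (-9 + 9) = 29638 + 0 = 29638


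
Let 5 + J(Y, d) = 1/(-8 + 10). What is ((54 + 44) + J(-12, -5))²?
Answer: 34969/4 ≈ 8742.3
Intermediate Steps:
J(Y, d) = -9/2 (J(Y, d) = -5 + 1/(-8 + 10) = -5 + 1/2 = -5 + ½ = -9/2)
((54 + 44) + J(-12, -5))² = ((54 + 44) - 9/2)² = (98 - 9/2)² = (187/2)² = 34969/4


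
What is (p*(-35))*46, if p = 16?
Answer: -25760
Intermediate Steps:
(p*(-35))*46 = (16*(-35))*46 = -560*46 = -25760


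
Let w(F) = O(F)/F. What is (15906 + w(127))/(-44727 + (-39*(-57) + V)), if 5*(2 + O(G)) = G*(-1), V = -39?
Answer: -10100173/27014805 ≈ -0.37388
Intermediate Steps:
O(G) = -2 - G/5 (O(G) = -2 + (G*(-1))/5 = -2 + (-G)/5 = -2 - G/5)
w(F) = (-2 - F/5)/F
(15906 + w(127))/(-44727 + (-39*(-57) + V)) = (15906 + (⅕)*(-10 - 1*127)/127)/(-44727 + (-39*(-57) - 39)) = (15906 + (⅕)*(1/127)*(-10 - 127))/(-44727 + (2223 - 39)) = (15906 + (⅕)*(1/127)*(-137))/(-44727 + 2184) = (15906 - 137/635)/(-42543) = (10100173/635)*(-1/42543) = -10100173/27014805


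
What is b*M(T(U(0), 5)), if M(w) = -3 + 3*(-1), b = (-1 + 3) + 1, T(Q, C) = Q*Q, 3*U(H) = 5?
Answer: -18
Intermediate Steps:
U(H) = 5/3 (U(H) = (1/3)*5 = 5/3)
T(Q, C) = Q**2
b = 3 (b = 2 + 1 = 3)
M(w) = -6 (M(w) = -3 - 3 = -6)
b*M(T(U(0), 5)) = 3*(-6) = -18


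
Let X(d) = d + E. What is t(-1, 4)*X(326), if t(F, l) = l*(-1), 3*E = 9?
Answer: -1316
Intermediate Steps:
E = 3 (E = (⅓)*9 = 3)
t(F, l) = -l
X(d) = 3 + d (X(d) = d + 3 = 3 + d)
t(-1, 4)*X(326) = (-1*4)*(3 + 326) = -4*329 = -1316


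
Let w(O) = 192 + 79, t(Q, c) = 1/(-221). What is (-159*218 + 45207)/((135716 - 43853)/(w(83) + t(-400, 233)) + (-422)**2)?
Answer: 631540050/10685752483 ≈ 0.059101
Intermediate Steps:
t(Q, c) = -1/221
w(O) = 271
(-159*218 + 45207)/((135716 - 43853)/(w(83) + t(-400, 233)) + (-422)**2) = (-159*218 + 45207)/((135716 - 43853)/(271 - 1/221) + (-422)**2) = (-34662 + 45207)/(91863/(59890/221) + 178084) = 10545/(91863*(221/59890) + 178084) = 10545/(20301723/59890 + 178084) = 10545/(10685752483/59890) = 10545*(59890/10685752483) = 631540050/10685752483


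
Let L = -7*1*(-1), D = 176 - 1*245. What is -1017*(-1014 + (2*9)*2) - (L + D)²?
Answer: 990782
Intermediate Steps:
D = -69 (D = 176 - 245 = -69)
L = 7 (L = -7*(-1) = 7)
-1017*(-1014 + (2*9)*2) - (L + D)² = -1017*(-1014 + (2*9)*2) - (7 - 69)² = -1017*(-1014 + 18*2) - 1*(-62)² = -1017*(-1014 + 36) - 1*3844 = -1017*(-978) - 3844 = 994626 - 3844 = 990782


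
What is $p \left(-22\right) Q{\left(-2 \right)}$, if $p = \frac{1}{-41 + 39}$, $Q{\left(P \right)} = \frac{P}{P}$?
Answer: $11$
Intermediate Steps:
$Q{\left(P \right)} = 1$
$p = - \frac{1}{2}$ ($p = \frac{1}{-2} = - \frac{1}{2} \approx -0.5$)
$p \left(-22\right) Q{\left(-2 \right)} = \left(- \frac{1}{2}\right) \left(-22\right) 1 = 11 \cdot 1 = 11$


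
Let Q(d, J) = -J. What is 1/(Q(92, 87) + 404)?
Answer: 1/317 ≈ 0.0031546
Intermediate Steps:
1/(Q(92, 87) + 404) = 1/(-1*87 + 404) = 1/(-87 + 404) = 1/317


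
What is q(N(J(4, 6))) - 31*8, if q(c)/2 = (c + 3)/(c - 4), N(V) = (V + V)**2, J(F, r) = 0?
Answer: -499/2 ≈ -249.50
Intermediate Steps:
N(V) = 4*V**2 (N(V) = (2*V)**2 = 4*V**2)
q(c) = 2*(3 + c)/(-4 + c) (q(c) = 2*((c + 3)/(c - 4)) = 2*((3 + c)/(-4 + c)) = 2*(3 + c)/(-4 + c))
q(N(J(4, 6))) - 31*8 = 2*(3 + 4*0**2)/(-4 + 4*0**2) - 31*8 = 2*(3 + 4*0)/(-4 + 4*0) - 248 = 2*(3 + 0)/(-4 + 0) - 248 = 2*3/(-4) - 248 = 2*(-1/4)*3 - 248 = -3/2 - 248 = -499/2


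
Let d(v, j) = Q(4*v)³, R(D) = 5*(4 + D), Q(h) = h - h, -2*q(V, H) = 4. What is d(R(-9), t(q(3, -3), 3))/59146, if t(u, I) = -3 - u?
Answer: 0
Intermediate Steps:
q(V, H) = -2 (q(V, H) = -½*4 = -2)
Q(h) = 0
R(D) = 20 + 5*D
d(v, j) = 0 (d(v, j) = 0³ = 0)
d(R(-9), t(q(3, -3), 3))/59146 = 0/59146 = 0*(1/59146) = 0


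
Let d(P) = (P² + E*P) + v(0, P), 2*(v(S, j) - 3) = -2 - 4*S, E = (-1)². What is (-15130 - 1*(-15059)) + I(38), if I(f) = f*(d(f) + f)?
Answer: 57765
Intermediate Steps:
E = 1
v(S, j) = 2 - 2*S (v(S, j) = 3 + (-2 - 4*S)/2 = 3 + (-1 - 2*S) = 2 - 2*S)
d(P) = 2 + P + P² (d(P) = (P² + 1*P) + (2 - 2*0) = (P² + P) + (2 + 0) = (P + P²) + 2 = 2 + P + P²)
I(f) = f*(2 + f² + 2*f) (I(f) = f*((2 + f + f²) + f) = f*(2 + f² + 2*f))
(-15130 - 1*(-15059)) + I(38) = (-15130 - 1*(-15059)) + 38*(2 + 38² + 2*38) = (-15130 + 15059) + 38*(2 + 1444 + 76) = -71 + 38*1522 = -71 + 57836 = 57765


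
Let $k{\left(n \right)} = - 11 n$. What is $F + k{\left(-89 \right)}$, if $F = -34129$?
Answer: $-33150$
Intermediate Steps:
$F + k{\left(-89 \right)} = -34129 - -979 = -34129 + 979 = -33150$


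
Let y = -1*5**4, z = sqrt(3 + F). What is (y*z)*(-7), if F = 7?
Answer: 4375*sqrt(10) ≈ 13835.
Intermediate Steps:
z = sqrt(10) (z = sqrt(3 + 7) = sqrt(10) ≈ 3.1623)
y = -625 (y = -1*625 = -625)
(y*z)*(-7) = -625*sqrt(10)*(-7) = 4375*sqrt(10)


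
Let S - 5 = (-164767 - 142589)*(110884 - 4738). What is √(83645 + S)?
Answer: I*√32624526326 ≈ 1.8062e+5*I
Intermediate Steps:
S = -32624609971 (S = 5 + (-164767 - 142589)*(110884 - 4738) = 5 - 307356*106146 = 5 - 32624609976 = -32624609971)
√(83645 + S) = √(83645 - 32624609971) = √(-32624526326) = I*√32624526326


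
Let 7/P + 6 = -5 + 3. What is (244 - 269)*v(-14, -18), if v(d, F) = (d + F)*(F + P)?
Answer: -15100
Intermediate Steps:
P = -7/8 (P = 7/(-6 + (-5 + 3)) = 7/(-6 - 2) = 7/(-8) = 7*(-⅛) = -7/8 ≈ -0.87500)
v(d, F) = (-7/8 + F)*(F + d) (v(d, F) = (d + F)*(F - 7/8) = (F + d)*(-7/8 + F) = (-7/8 + F)*(F + d))
(244 - 269)*v(-14, -18) = (244 - 269)*((-18)² - 7/8*(-18) - 7/8*(-14) - 18*(-14)) = -25*(324 + 63/4 + 49/4 + 252) = -25*604 = -15100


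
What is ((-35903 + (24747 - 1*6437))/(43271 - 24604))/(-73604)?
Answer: 17593/1373965868 ≈ 1.2805e-5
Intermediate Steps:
((-35903 + (24747 - 1*6437))/(43271 - 24604))/(-73604) = ((-35903 + (24747 - 6437))/18667)*(-1/73604) = ((-35903 + 18310)*(1/18667))*(-1/73604) = -17593*1/18667*(-1/73604) = -17593/18667*(-1/73604) = 17593/1373965868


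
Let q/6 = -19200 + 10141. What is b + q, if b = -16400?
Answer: -70754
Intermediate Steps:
q = -54354 (q = 6*(-19200 + 10141) = 6*(-9059) = -54354)
b + q = -16400 - 54354 = -70754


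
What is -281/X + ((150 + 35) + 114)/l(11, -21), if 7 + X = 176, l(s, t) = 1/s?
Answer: 555560/169 ≈ 3287.3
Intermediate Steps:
X = 169 (X = -7 + 176 = 169)
-281/X + ((150 + 35) + 114)/l(11, -21) = -281/169 + ((150 + 35) + 114)/(1/11) = -281*1/169 + (185 + 114)/(1/11) = -281/169 + 299*11 = -281/169 + 3289 = 555560/169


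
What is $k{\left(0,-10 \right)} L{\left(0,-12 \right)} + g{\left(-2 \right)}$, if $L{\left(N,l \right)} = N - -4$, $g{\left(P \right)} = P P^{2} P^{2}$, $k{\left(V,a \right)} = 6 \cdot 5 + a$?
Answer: $48$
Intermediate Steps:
$k{\left(V,a \right)} = 30 + a$
$g{\left(P \right)} = P^{5}$ ($g{\left(P \right)} = P^{3} P^{2} = P^{5}$)
$L{\left(N,l \right)} = 4 + N$ ($L{\left(N,l \right)} = N + 4 = 4 + N$)
$k{\left(0,-10 \right)} L{\left(0,-12 \right)} + g{\left(-2 \right)} = \left(30 - 10\right) \left(4 + 0\right) + \left(-2\right)^{5} = 20 \cdot 4 - 32 = 80 - 32 = 48$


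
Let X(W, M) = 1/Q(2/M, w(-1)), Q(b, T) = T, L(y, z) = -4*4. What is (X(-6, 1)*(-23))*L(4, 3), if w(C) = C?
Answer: -368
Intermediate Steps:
L(y, z) = -16
X(W, M) = -1 (X(W, M) = 1/(-1) = -1)
(X(-6, 1)*(-23))*L(4, 3) = -1*(-23)*(-16) = 23*(-16) = -368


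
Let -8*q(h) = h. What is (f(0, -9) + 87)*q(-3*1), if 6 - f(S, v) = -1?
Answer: 141/4 ≈ 35.250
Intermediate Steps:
q(h) = -h/8
f(S, v) = 7 (f(S, v) = 6 - 1*(-1) = 6 + 1 = 7)
(f(0, -9) + 87)*q(-3*1) = (7 + 87)*(-(-3)/8) = 94*(-⅛*(-3)) = 94*(3/8) = 141/4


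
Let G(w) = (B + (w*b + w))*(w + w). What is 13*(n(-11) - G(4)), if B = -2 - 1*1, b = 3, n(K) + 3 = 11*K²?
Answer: 15912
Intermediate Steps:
n(K) = -3 + 11*K²
B = -3 (B = -2 - 1 = -3)
G(w) = 2*w*(-3 + 4*w) (G(w) = (-3 + (w*3 + w))*(w + w) = (-3 + (3*w + w))*(2*w) = (-3 + 4*w)*(2*w) = 2*w*(-3 + 4*w))
13*(n(-11) - G(4)) = 13*((-3 + 11*(-11)²) - 2*4*(-3 + 4*4)) = 13*((-3 + 11*121) - 2*4*(-3 + 16)) = 13*((-3 + 1331) - 2*4*13) = 13*(1328 - 1*104) = 13*(1328 - 104) = 13*1224 = 15912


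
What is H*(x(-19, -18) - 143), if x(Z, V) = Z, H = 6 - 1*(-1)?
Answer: -1134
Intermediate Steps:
H = 7 (H = 6 + 1 = 7)
H*(x(-19, -18) - 143) = 7*(-19 - 143) = 7*(-162) = -1134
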